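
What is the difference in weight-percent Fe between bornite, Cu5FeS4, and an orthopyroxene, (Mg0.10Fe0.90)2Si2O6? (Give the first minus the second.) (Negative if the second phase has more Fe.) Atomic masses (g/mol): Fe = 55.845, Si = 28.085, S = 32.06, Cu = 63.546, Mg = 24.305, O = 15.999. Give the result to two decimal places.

-27.90 percentage points

Fe in Cu5FeS4: molar mass 501.815 g/mol; 1×55.845 = 55.845 g → 11.13 wt%.
Fe in (Mg0.10Fe0.90)2Si2O6: molar mass 257.546 g/mol; 1.80×55.845 = 100.521 g → 39.03 wt%.
Difference = 11.13 − 39.03 = -27.90 percentage points.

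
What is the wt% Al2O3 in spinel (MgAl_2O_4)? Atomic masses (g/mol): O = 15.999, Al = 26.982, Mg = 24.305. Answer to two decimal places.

Molar mass of MgAl_2O_4 = 1*24.305 + 2*26.982 + 4*15.999 = 142.265 g/mol.
Each formula unit contains 2 Al, equivalent to 2/2 = 1.0000 mol Al2O3.
M(Al2O3) = 2×26.982 + 3×15.999 = 101.961 g/mol.
Mass of Al2O3 per formula unit = 1.0000 × 101.961 = 101.961 g.
Al2O3 wt% = 101.961 / 142.265 × 100 = 71.67%.

71.67 wt%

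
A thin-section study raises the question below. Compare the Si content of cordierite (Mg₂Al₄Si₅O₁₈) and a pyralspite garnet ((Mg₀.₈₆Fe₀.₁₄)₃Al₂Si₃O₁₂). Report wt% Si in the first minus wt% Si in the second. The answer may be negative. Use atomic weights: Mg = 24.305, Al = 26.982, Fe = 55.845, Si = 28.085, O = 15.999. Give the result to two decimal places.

M(Mg₂Al₄Si₅O₁₈) = 584.945 g/mol, so wt% Si = 140.425/584.945 × 100 = 24.01%.
M((Mg₀.₈₆Fe₀.₁₄)₃Al₂Si₃O₁₂) = 416.369 g/mol, so wt% Si = 84.255/416.369 × 100 = 20.24%.
24.01 − 20.24 = 3.77 pp.

3.77 percentage points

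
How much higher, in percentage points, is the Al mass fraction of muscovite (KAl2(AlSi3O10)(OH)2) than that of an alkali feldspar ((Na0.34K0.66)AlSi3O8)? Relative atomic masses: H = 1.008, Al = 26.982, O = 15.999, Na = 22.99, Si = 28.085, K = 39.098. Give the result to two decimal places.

M(KAl2(AlSi3O10)(OH)2) = 398.303 g/mol, so wt% Al = 80.946/398.303 × 100 = 20.32%.
M((Na0.34K0.66)AlSi3O8) = 272.850 g/mol, so wt% Al = 26.982/272.850 × 100 = 9.89%.
20.32 − 9.89 = 10.43 pp.

10.43 percentage points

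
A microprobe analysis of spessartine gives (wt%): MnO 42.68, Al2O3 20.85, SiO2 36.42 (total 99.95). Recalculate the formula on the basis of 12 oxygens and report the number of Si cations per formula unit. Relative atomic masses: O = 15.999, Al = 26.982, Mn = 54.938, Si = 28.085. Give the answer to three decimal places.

42.68 wt% MnO ÷ 70.937 g/mol = 0.60166 mol, giving 0.60166 Mn and 0.60166 O.
20.85 wt% Al2O3 ÷ 101.961 g/mol = 0.20449 mol, giving 0.40898 Al and 0.61347 O.
36.42 wt% SiO2 ÷ 60.083 g/mol = 0.60616 mol, giving 0.60616 Si and 1.21232 O.
Oxygen sums to 2.42745; scaling by 12/2.42745 = 4.94346 puts the formula on 12 O.
Si: 0.60616 × 4.94346 = 2.997 atoms per formula unit.

2.997 Si apfu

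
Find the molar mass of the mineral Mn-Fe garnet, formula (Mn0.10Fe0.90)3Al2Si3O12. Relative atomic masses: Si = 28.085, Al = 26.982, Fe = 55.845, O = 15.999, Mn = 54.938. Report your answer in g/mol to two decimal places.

497.47 g/mol

M = 0.30·54.938 + 2.70·55.845 + 2·26.982 + 3·28.085 + 12·15.999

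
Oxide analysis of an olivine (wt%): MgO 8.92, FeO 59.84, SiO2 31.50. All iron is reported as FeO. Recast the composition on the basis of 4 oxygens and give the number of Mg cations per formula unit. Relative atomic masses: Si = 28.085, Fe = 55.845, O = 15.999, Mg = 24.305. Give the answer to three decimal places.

0.421 Mg apfu

8.92 wt% MgO ÷ 40.304 g/mol = 0.22132 mol, giving 0.22132 Mg and 0.22132 O.
59.84 wt% FeO ÷ 71.844 g/mol = 0.83292 mol, giving 0.83292 Fe and 0.83292 O.
31.50 wt% SiO2 ÷ 60.083 g/mol = 0.52427 mol, giving 0.52427 Si and 1.04854 O.
Oxygen sums to 2.10278; scaling by 4/2.10278 = 1.90224 puts the formula on 4 O.
Mg: 0.22132 × 1.90224 = 0.421 atoms per formula unit.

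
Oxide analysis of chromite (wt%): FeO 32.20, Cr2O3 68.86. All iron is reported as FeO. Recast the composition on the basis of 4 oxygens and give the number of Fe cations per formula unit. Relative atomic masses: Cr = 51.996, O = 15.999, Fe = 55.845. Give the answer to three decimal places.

0.992 Fe apfu

FeO: 32.20/71.844 = 0.44819 mol → 0.44819 mol Fe, 0.44819 mol O.
Cr2O3: 68.86/151.989 = 0.45306 mol → 0.90612 mol Cr, 1.35918 mol O.
Total oxygen = 1.80737 mol. Normalization factor = 4/1.80737 = 2.21316.
Fe per 4 O = 0.44819 × 2.21316 = 0.992.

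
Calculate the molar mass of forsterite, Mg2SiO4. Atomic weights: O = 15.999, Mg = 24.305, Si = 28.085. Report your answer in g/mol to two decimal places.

The formula mass is the sum 2(24.305) + 1(28.085) + 4(15.999).

140.69 g/mol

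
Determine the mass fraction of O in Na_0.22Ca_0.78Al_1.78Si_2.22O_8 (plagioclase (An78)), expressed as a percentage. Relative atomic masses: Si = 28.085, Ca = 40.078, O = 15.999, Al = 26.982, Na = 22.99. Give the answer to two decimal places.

46.60 weight percent

Molar mass of Na_0.22Ca_0.78Al_1.78Si_2.22O_8: 0.22×22.99 + 0.78×40.078 + 1.78×26.982 + 2.22×28.085 + 8×15.999 = 274.687 g/mol.
Mass of O per formula unit: 8 × 15.999 = 127.992 g.
Weight fraction O = 127.992 / 274.687 = 0.4660.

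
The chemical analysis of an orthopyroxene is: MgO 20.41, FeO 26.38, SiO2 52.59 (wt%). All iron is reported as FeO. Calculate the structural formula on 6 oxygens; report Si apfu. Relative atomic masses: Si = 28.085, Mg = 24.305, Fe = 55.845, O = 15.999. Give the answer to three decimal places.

2.001 Si apfu

20.41 wt% MgO ÷ 40.304 g/mol = 0.50640 mol, giving 0.50640 Mg and 0.50640 O.
26.38 wt% FeO ÷ 71.844 g/mol = 0.36718 mol, giving 0.36718 Fe and 0.36718 O.
52.59 wt% SiO2 ÷ 60.083 g/mol = 0.87529 mol, giving 0.87529 Si and 1.75058 O.
Oxygen sums to 2.62416; scaling by 6/2.62416 = 2.28645 puts the formula on 6 O.
Si: 0.87529 × 2.28645 = 2.001 atoms per formula unit.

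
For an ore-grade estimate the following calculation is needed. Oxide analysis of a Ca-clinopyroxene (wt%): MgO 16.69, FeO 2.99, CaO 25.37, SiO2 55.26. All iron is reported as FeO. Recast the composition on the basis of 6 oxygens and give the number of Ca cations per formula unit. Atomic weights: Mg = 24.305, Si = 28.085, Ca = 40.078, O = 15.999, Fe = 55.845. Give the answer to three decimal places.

0.988 Ca apfu

MgO (M=40.304): mol = 0.41410; Mg = 0.41410, O = 0.41410.
FeO (M=71.844): mol = 0.04162; Fe = 0.04162, O = 0.04162.
CaO (M=56.077): mol = 0.45241; Ca = 0.45241, O = 0.45241.
SiO2 (M=60.083): mol = 0.91973; Si = 0.91973, O = 1.83946.
ΣO = 2.74759; factor = 6/ΣO = 2.18373.
Ca apfu = 0.45241 × 2.18373 = 0.988.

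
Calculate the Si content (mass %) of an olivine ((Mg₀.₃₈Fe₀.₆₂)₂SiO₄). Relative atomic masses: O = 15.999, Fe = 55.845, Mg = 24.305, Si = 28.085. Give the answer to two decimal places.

Molar mass of (Mg₀.₃₈Fe₀.₆₂)₂SiO₄: 0.76*24.305 + 1.24*55.845 + 1*28.085 + 4*15.999 = 179.801 g/mol.
Mass of Si per formula unit: 1 × 28.085 = 28.085 g.
Weight fraction Si = 28.085 / 179.801 = 0.1562.

15.62 mass %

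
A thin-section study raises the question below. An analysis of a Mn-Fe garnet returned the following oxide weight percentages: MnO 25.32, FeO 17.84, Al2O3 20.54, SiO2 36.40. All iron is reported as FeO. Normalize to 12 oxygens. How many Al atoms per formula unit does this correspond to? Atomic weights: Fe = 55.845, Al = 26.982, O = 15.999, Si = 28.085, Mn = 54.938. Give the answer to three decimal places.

1.997 Al apfu

MnO: 25.32/70.937 = 0.35694 mol → 0.35694 mol Mn, 0.35694 mol O.
FeO: 17.84/71.844 = 0.24832 mol → 0.24832 mol Fe, 0.24832 mol O.
Al2O3: 20.54/101.961 = 0.20145 mol → 0.40290 mol Al, 0.60435 mol O.
SiO2: 36.40/60.083 = 0.60583 mol → 0.60583 mol Si, 1.21166 mol O.
Total oxygen = 2.42127 mol. Normalization factor = 12/2.42127 = 4.95608.
Al per 12 O = 0.40290 × 4.95608 = 1.997.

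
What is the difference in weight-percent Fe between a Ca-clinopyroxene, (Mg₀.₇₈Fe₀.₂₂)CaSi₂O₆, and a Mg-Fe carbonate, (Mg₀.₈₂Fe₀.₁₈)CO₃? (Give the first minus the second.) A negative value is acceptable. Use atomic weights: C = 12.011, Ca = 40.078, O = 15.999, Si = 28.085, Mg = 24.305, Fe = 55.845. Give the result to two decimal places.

First mineral: 12.286 g Fe in 223.486 g formula = 5.50 wt% Fe.
Second mineral: 10.052 g Fe in 89.990 g formula = 11.17 wt% Fe.
5.50% − 11.17% gives a difference of -5.67 percentage points.

-5.67 percentage points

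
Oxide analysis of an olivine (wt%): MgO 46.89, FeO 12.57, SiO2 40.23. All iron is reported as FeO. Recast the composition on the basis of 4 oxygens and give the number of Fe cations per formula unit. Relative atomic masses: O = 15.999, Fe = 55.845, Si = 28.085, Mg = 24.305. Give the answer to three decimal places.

0.261 Fe apfu

MgO: 46.89/40.304 = 1.16341 mol → 1.16341 mol Mg, 1.16341 mol O.
FeO: 12.57/71.844 = 0.17496 mol → 0.17496 mol Fe, 0.17496 mol O.
SiO2: 40.23/60.083 = 0.66957 mol → 0.66957 mol Si, 1.33914 mol O.
Total oxygen = 2.67751 mol. Normalization factor = 4/2.67751 = 1.49393.
Fe per 4 O = 0.17496 × 1.49393 = 0.261.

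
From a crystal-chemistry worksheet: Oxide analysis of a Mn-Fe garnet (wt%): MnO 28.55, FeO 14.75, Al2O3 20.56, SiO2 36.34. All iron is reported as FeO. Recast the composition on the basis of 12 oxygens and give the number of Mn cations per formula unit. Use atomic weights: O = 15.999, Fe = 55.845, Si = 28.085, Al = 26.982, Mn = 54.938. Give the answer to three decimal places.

1.994 Mn apfu

MnO: 28.55/70.937 = 0.40247 mol → 0.40247 mol Mn, 0.40247 mol O.
FeO: 14.75/71.844 = 0.20531 mol → 0.20531 mol Fe, 0.20531 mol O.
Al2O3: 20.56/101.961 = 0.20165 mol → 0.40330 mol Al, 0.60495 mol O.
SiO2: 36.34/60.083 = 0.60483 mol → 0.60483 mol Si, 1.20966 mol O.
Total oxygen = 2.42239 mol. Normalization factor = 12/2.42239 = 4.95379.
Mn per 12 O = 0.40247 × 4.95379 = 1.994.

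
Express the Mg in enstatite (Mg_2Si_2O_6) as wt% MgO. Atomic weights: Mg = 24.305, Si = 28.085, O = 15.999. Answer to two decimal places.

40.15 wt%

Molar mass of Mg_2Si_2O_6 = 2·24.305 + 2·28.085 + 6·15.999 = 200.774 g/mol.
Each formula unit contains 2 Mg, equivalent to 2/1 = 2.0000 mol MgO.
M(MgO) = 1×24.305 + 1×15.999 = 40.304 g/mol.
Mass of MgO per formula unit = 2.0000 × 40.304 = 80.608 g.
MgO wt% = 80.608 / 200.774 × 100 = 40.15%.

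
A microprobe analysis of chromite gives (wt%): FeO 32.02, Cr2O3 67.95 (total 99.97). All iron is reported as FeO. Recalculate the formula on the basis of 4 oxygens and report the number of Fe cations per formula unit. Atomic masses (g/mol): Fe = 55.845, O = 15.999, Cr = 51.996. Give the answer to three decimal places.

FeO: 32.02/71.844 = 0.44569 mol → 0.44569 mol Fe, 0.44569 mol O.
Cr2O3: 67.95/151.989 = 0.44707 mol → 0.89414 mol Cr, 1.34121 mol O.
Total oxygen = 1.78690 mol. Normalization factor = 4/1.78690 = 2.23851.
Fe per 4 O = 0.44569 × 2.23851 = 0.998.

0.998 Fe apfu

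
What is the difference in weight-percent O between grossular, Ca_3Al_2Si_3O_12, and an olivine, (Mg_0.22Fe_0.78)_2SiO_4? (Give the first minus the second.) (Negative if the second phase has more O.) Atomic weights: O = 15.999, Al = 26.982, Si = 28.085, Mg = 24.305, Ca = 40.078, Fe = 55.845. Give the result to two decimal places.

First mineral: 191.988 g O in 450.441 g formula = 42.62 wt% O.
Second mineral: 63.996 g O in 189.893 g formula = 33.70 wt% O.
42.62% − 33.70% gives a difference of 8.92 percentage points.

8.92 percentage points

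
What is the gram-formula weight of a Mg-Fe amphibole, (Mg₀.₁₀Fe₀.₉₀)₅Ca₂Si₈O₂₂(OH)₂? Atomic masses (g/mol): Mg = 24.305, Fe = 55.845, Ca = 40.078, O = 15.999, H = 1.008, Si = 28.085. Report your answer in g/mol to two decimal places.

954.28 g/mol

M = 0.50*24.305 + 4.50*55.845 + 2*40.078 + 8*28.085 + 24*15.999 + 2*1.008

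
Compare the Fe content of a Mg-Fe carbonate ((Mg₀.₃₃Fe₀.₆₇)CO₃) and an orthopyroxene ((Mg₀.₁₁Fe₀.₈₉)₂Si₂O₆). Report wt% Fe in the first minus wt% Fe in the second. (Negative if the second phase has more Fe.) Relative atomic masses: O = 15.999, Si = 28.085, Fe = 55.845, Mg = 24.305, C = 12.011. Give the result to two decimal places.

-3.21 percentage points

Fe in (Mg₀.₃₃Fe₀.₆₇)CO₃: molar mass 105.445 g/mol; 0.67×55.845 = 37.416 g → 35.48 wt%.
Fe in (Mg₀.₁₁Fe₀.₈₉)₂Si₂O₆: molar mass 256.915 g/mol; 1.78×55.845 = 99.404 g → 38.69 wt%.
Difference = 35.48 − 38.69 = -3.21 percentage points.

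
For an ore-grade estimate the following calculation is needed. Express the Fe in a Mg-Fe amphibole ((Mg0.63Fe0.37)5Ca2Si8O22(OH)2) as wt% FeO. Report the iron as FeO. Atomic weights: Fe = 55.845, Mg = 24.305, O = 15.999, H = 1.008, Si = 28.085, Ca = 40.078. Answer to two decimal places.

M((Mg0.63Fe0.37)5Ca2Si8O22(OH)2) = 870.702 g/mol; M(FeO) = 71.844 g/mol.
Moles FeO per formula unit = 1.85 Fe ÷ 1 = 1.8500.
FeO fraction = (1.8500 × 71.844) / 870.702 = 132.911/870.702 = 0.1526.

15.26 wt%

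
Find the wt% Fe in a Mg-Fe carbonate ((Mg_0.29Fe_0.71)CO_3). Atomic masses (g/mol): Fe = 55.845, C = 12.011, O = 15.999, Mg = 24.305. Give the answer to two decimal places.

Formula mass = 0.29×24.305 + 0.71×55.845 + 1×12.011 + 3×15.999 = 106.706 g/mol, of which 39.650 g is Fe.
So Fe makes up 39.650/106.706 = 0.3716 of the mass, i.e. 37.16%.

37.16 wt%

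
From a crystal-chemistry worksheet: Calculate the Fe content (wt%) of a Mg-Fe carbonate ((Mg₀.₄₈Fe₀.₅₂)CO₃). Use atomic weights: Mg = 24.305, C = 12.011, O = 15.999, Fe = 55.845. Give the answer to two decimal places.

28.83 wt%

Molar mass of (Mg₀.₄₈Fe₀.₅₂)CO₃: 0.48*24.305 + 0.52*55.845 + 1*12.011 + 3*15.999 = 100.714 g/mol.
Mass of Fe per formula unit: 0.52 × 55.845 = 29.039 g.
Weight fraction Fe = 29.039 / 100.714 = 0.2883.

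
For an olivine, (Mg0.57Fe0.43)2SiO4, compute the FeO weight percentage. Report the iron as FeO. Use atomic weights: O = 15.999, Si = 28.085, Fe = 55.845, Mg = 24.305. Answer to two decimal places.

36.82 wt%

Molar mass of (Mg0.57Fe0.43)2SiO4 = 1.14*24.305 + 0.86*55.845 + 1*28.085 + 4*15.999 = 167.815 g/mol.
Each formula unit contains 0.86 Fe, equivalent to 0.86/1 = 0.8600 mol FeO.
M(FeO) = 1×55.845 + 1×15.999 = 71.844 g/mol.
Mass of FeO per formula unit = 0.8600 × 71.844 = 61.786 g.
FeO wt% = 61.786 / 167.815 × 100 = 36.82%.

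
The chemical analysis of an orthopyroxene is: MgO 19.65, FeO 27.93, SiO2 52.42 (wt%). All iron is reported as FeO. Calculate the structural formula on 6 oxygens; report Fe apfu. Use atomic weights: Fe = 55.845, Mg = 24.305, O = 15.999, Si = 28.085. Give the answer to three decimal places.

19.65 wt% MgO ÷ 40.304 g/mol = 0.48754 mol, giving 0.48754 Mg and 0.48754 O.
27.93 wt% FeO ÷ 71.844 g/mol = 0.38876 mol, giving 0.38876 Fe and 0.38876 O.
52.42 wt% SiO2 ÷ 60.083 g/mol = 0.87246 mol, giving 0.87246 Si and 1.74492 O.
Oxygen sums to 2.62122; scaling by 6/2.62122 = 2.28901 puts the formula on 6 O.
Fe: 0.38876 × 2.28901 = 0.890 atoms per formula unit.

0.890 Fe apfu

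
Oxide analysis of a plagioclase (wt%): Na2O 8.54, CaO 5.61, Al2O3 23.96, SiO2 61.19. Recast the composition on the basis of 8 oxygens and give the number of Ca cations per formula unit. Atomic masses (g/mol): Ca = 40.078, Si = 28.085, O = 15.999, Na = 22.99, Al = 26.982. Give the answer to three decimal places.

Na2O (M=61.979): mol = 0.13779; Na = 0.27558, O = 0.13779.
CaO (M=56.077): mol = 0.10004; Ca = 0.10004, O = 0.10004.
Al2O3 (M=101.961): mol = 0.23499; Al = 0.46998, O = 0.70497.
SiO2 (M=60.083): mol = 1.01842; Si = 1.01842, O = 2.03684.
ΣO = 2.97964; factor = 8/ΣO = 2.68489.
Ca apfu = 0.10004 × 2.68489 = 0.269.

0.269 Ca apfu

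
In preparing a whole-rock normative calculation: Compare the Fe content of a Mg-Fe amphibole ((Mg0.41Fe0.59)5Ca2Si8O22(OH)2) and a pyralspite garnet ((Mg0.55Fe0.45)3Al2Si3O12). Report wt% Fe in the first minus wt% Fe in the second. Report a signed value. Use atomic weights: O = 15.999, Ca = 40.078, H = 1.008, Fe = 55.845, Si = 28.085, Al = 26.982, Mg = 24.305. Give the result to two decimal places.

1.28 percentage points

Fe in (Mg0.41Fe0.59)5Ca2Si8O22(OH)2: molar mass 905.396 g/mol; 2.95×55.845 = 164.743 g → 18.20 wt%.
Fe in (Mg0.55Fe0.45)3Al2Si3O12: molar mass 445.701 g/mol; 1.35×55.845 = 75.391 g → 16.92 wt%.
Difference = 18.20 − 16.92 = 1.28 percentage points.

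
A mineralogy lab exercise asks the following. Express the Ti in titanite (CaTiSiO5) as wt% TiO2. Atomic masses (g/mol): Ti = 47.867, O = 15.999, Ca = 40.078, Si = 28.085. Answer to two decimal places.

M(CaTiSiO5) = 196.025 g/mol; M(TiO2) = 79.865 g/mol.
Moles TiO2 per formula unit = 1 Ti ÷ 1 = 1.0000.
TiO2 fraction = (1.0000 × 79.865) / 196.025 = 79.865/196.025 = 0.4074.

40.74 wt%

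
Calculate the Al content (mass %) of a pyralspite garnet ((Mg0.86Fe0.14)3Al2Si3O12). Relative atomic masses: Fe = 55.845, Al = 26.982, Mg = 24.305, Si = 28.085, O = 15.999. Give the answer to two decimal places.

12.96 mass %

Formula mass = 2.58*24.305 + 0.42*55.845 + 2*26.982 + 3*28.085 + 12*15.999 = 416.369 g/mol, of which 53.964 g is Al.
So Al makes up 53.964/416.369 = 0.1296 of the mass, i.e. 12.96%.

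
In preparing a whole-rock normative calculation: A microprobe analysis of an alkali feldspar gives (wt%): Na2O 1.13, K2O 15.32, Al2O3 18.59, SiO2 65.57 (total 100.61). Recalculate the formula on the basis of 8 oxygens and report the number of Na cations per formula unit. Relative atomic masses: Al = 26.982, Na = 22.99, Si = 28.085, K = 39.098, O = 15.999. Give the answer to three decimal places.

Na2O: 1.13/61.979 = 0.01823 mol → 0.03646 mol Na, 0.01823 mol O.
K2O: 15.32/94.195 = 0.16264 mol → 0.32528 mol K, 0.16264 mol O.
Al2O3: 18.59/101.961 = 0.18232 mol → 0.36464 mol Al, 0.54696 mol O.
SiO2: 65.57/60.083 = 1.09132 mol → 1.09132 mol Si, 2.18264 mol O.
Total oxygen = 2.91047 mol. Normalization factor = 8/2.91047 = 2.74870.
Na per 8 O = 0.03646 × 2.74870 = 0.100.

0.100 Na apfu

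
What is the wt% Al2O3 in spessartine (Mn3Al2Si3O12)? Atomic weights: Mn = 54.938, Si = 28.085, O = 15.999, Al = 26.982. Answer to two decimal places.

Formula mass = 495.021 g/mol.
2 Al → 1.0000 mol Al2O3 per formula unit; M(Al2O3) = 101.961, so Al2O3 mass = 101.961 g.
101.961/495.021 × 100 = 20.60 wt%.

20.60 wt%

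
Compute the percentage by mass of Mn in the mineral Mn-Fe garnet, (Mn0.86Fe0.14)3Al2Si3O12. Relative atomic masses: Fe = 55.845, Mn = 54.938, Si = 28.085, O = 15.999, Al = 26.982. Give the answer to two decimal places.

Formula mass = 2.58×54.938 + 0.42×55.845 + 2×26.982 + 3×28.085 + 12×15.999 = 495.402 g/mol, of which 141.740 g is Mn.
So Mn makes up 141.740/495.402 = 0.2861 of the mass, i.e. 28.61%.

28.61 mass %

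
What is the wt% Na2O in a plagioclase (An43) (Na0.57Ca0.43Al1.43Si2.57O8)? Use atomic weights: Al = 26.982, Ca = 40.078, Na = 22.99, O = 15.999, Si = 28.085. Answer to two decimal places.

Formula mass = 269.093 g/mol.
0.57 Na → 0.2850 mol Na2O per formula unit; M(Na2O) = 61.979, so Na2O mass = 17.664 g.
17.664/269.093 × 100 = 6.56 wt%.

6.56 wt%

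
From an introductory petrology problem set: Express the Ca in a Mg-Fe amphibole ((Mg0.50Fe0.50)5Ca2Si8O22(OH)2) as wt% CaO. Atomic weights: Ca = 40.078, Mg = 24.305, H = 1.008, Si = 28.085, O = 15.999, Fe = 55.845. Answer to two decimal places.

12.58 wt%

Formula mass = 891.203 g/mol.
2 Ca → 2.0000 mol CaO per formula unit; M(CaO) = 56.077, so CaO mass = 112.154 g.
112.154/891.203 × 100 = 12.58 wt%.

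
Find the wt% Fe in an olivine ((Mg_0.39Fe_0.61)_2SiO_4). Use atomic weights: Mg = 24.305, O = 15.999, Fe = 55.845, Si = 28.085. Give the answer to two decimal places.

Molar mass of (Mg_0.39Fe_0.61)_2SiO_4: 0.78*24.305 + 1.22*55.845 + 1*28.085 + 4*15.999 = 179.170 g/mol.
Mass of Fe per formula unit: 1.22 × 55.845 = 68.131 g.
Weight fraction Fe = 68.131 / 179.170 = 0.3803.

38.03 mass %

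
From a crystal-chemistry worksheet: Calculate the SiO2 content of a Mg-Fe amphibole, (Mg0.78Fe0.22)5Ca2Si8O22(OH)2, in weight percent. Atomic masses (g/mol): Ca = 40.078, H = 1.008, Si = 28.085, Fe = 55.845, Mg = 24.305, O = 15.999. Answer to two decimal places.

56.75 wt%

M((Mg0.78Fe0.22)5Ca2Si8O22(OH)2) = 847.047 g/mol; M(SiO2) = 60.083 g/mol.
Moles SiO2 per formula unit = 8 Si ÷ 1 = 8.0000.
SiO2 fraction = (8.0000 × 60.083) / 847.047 = 480.664/847.047 = 0.5675.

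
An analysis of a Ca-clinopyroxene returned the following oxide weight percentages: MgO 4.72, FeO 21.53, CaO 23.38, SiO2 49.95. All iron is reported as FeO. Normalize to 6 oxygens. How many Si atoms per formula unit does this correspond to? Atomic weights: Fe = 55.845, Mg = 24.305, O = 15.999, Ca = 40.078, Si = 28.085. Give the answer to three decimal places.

1.998 Si apfu

4.72 wt% MgO ÷ 40.304 g/mol = 0.11711 mol, giving 0.11711 Mg and 0.11711 O.
21.53 wt% FeO ÷ 71.844 g/mol = 0.29968 mol, giving 0.29968 Fe and 0.29968 O.
23.38 wt% CaO ÷ 56.077 g/mol = 0.41693 mol, giving 0.41693 Ca and 0.41693 O.
49.95 wt% SiO2 ÷ 60.083 g/mol = 0.83135 mol, giving 0.83135 Si and 1.66270 O.
Oxygen sums to 2.49642; scaling by 6/2.49642 = 2.40344 puts the formula on 6 O.
Si: 0.83135 × 2.40344 = 1.998 atoms per formula unit.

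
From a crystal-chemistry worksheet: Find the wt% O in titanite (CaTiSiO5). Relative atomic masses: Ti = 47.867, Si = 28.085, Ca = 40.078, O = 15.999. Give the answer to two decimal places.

40.81 mass %

Molar mass of CaTiSiO5: 1*40.078 + 1*47.867 + 1*28.085 + 5*15.999 = 196.025 g/mol.
Mass of O per formula unit: 5 × 15.999 = 79.995 g.
Weight fraction O = 79.995 / 196.025 = 0.4081.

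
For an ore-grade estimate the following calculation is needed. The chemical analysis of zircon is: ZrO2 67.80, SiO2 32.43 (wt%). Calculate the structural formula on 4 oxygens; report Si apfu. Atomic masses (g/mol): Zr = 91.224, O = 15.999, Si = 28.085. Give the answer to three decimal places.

0.990 Si apfu

ZrO2 (M=123.222): mol = 0.55023; Zr = 0.55023, O = 1.10046.
SiO2 (M=60.083): mol = 0.53975; Si = 0.53975, O = 1.07950.
ΣO = 2.17996; factor = 4/ΣO = 1.83490.
Si apfu = 0.53975 × 1.83490 = 0.990.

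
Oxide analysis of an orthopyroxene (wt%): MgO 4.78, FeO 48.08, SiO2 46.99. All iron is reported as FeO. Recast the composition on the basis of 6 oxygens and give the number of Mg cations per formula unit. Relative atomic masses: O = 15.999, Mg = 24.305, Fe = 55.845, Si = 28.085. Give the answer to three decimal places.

0.303 Mg apfu

MgO (M=40.304): mol = 0.11860; Mg = 0.11860, O = 0.11860.
FeO (M=71.844): mol = 0.66923; Fe = 0.66923, O = 0.66923.
SiO2 (M=60.083): mol = 0.78208; Si = 0.78208, O = 1.56416.
ΣO = 2.35199; factor = 6/ΣO = 2.55103.
Mg apfu = 0.11860 × 2.55103 = 0.303.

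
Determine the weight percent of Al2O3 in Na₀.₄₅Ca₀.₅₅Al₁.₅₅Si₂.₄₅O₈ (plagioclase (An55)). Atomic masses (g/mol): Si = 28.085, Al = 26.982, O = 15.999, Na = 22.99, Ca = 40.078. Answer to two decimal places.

Molar mass of Na₀.₄₅Ca₀.₅₅Al₁.₅₅Si₂.₄₅O₈ = 0.45*22.99 + 0.55*40.078 + 1.55*26.982 + 2.45*28.085 + 8*15.999 = 271.011 g/mol.
Each formula unit contains 1.55 Al, equivalent to 1.55/2 = 0.7750 mol Al2O3.
M(Al2O3) = 2×26.982 + 3×15.999 = 101.961 g/mol.
Mass of Al2O3 per formula unit = 0.7750 × 101.961 = 79.020 g.
Al2O3 wt% = 79.020 / 271.011 × 100 = 29.16%.

29.16 wt%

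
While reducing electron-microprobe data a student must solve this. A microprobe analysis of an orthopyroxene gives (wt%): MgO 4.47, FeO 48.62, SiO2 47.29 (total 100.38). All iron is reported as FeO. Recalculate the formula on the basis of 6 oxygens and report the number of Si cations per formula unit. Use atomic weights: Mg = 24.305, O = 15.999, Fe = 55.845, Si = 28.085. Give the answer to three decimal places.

2.000 Si apfu

MgO: 4.47/40.304 = 0.11091 mol → 0.11091 mol Mg, 0.11091 mol O.
FeO: 48.62/71.844 = 0.67674 mol → 0.67674 mol Fe, 0.67674 mol O.
SiO2: 47.29/60.083 = 0.78708 mol → 0.78708 mol Si, 1.57416 mol O.
Total oxygen = 2.36181 mol. Normalization factor = 6/2.36181 = 2.54042.
Si per 6 O = 0.78708 × 2.54042 = 2.000.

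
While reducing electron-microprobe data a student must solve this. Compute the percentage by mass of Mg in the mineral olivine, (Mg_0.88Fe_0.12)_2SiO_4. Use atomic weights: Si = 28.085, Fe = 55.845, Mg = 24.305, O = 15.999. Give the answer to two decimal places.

Molar mass of (Mg_0.88Fe_0.12)_2SiO_4: 1.76×24.305 + 0.24×55.845 + 1×28.085 + 4×15.999 = 148.261 g/mol.
Mass of Mg per formula unit: 1.76 × 24.305 = 42.777 g.
Weight fraction Mg = 42.777 / 148.261 = 0.2885.

28.85 wt%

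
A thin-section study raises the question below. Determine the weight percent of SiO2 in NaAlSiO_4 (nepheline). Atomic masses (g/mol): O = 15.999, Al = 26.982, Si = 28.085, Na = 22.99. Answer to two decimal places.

Formula mass = 142.053 g/mol.
1 Si → 1.0000 mol SiO2 per formula unit; M(SiO2) = 60.083, so SiO2 mass = 60.083 g.
60.083/142.053 × 100 = 42.30 wt%.

42.30 wt%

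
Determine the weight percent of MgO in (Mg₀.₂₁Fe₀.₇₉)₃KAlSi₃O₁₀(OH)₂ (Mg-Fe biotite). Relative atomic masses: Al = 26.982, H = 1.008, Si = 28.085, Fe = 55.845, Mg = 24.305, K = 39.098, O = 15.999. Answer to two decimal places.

M((Mg₀.₂₁Fe₀.₇₉)₃KAlSi₃O₁₀(OH)₂) = 492.004 g/mol; M(MgO) = 40.304 g/mol.
Moles MgO per formula unit = 0.63 Mg ÷ 1 = 0.6300.
MgO fraction = (0.6300 × 40.304) / 492.004 = 25.392/492.004 = 0.0516.

5.16 wt%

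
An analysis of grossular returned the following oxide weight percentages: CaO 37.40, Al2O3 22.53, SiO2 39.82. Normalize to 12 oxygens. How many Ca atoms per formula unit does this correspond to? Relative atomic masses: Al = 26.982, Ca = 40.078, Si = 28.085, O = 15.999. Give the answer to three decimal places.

3.014 Ca apfu

CaO: 37.40/56.077 = 0.66694 mol → 0.66694 mol Ca, 0.66694 mol O.
Al2O3: 22.53/101.961 = 0.22097 mol → 0.44194 mol Al, 0.66291 mol O.
SiO2: 39.82/60.083 = 0.66275 mol → 0.66275 mol Si, 1.32550 mol O.
Total oxygen = 2.65535 mol. Normalization factor = 12/2.65535 = 4.51918.
Ca per 12 O = 0.66694 × 4.51918 = 3.014.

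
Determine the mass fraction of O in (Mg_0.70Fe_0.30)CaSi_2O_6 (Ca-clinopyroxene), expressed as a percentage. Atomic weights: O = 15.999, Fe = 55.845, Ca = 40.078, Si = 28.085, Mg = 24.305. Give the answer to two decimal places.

M((Mg_0.70Fe_0.30)CaSi_2O_6) = 226.009 g/mol.
O contributes 6 × 15.999 = 95.994 g per mole.
95.994/226.009 = 0.4247 → 42.47%.

42.47 weight percent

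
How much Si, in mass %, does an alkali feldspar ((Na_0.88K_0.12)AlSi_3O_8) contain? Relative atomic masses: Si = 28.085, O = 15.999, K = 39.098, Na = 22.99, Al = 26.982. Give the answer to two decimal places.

31.90 mass %

Molar mass of (Na_0.88K_0.12)AlSi_3O_8: 0.88·22.99 + 0.12·39.098 + 1·26.982 + 3·28.085 + 8·15.999 = 264.152 g/mol.
Mass of Si per formula unit: 3 × 28.085 = 84.255 g.
Weight fraction Si = 84.255 / 264.152 = 0.3190.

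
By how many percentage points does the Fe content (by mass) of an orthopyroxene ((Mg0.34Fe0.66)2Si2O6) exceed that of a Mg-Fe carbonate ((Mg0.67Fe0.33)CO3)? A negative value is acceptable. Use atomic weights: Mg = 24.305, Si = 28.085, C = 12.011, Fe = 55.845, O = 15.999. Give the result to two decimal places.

Fe in (Mg0.34Fe0.66)2Si2O6: molar mass 242.407 g/mol; 1.32×55.845 = 73.715 g → 30.41 wt%.
Fe in (Mg0.67Fe0.33)CO3: molar mass 94.721 g/mol; 0.33×55.845 = 18.429 g → 19.46 wt%.
Difference = 30.41 − 19.46 = 10.95 percentage points.

10.95 percentage points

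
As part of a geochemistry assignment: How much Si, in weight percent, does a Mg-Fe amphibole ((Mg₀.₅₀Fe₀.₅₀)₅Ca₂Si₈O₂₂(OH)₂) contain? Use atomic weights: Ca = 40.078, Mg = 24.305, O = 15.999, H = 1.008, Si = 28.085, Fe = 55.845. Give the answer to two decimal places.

25.21 weight percent

Molar mass of (Mg₀.₅₀Fe₀.₅₀)₅Ca₂Si₈O₂₂(OH)₂: 2.50·24.305 + 2.50·55.845 + 2·40.078 + 8·28.085 + 24·15.999 + 2·1.008 = 891.203 g/mol.
Mass of Si per formula unit: 8 × 28.085 = 224.680 g.
Weight fraction Si = 224.680 / 891.203 = 0.2521.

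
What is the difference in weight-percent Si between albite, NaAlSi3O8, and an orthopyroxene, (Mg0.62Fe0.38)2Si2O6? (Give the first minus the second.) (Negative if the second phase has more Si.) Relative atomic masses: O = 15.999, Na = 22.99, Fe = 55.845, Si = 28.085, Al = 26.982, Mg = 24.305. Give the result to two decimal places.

M(NaAlSi3O8) = 262.219 g/mol, so wt% Si = 84.255/262.219 × 100 = 32.13%.
M((Mg0.62Fe0.38)2Si2O6) = 224.744 g/mol, so wt% Si = 56.170/224.744 × 100 = 24.99%.
32.13 − 24.99 = 7.14 pp.

7.14 percentage points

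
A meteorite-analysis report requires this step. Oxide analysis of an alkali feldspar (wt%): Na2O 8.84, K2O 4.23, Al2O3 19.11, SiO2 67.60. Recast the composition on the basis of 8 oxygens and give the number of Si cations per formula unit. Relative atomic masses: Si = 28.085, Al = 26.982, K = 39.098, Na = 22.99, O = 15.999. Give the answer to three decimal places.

Na2O: 8.84/61.979 = 0.14263 mol → 0.28526 mol Na, 0.14263 mol O.
K2O: 4.23/94.195 = 0.04491 mol → 0.08982 mol K, 0.04491 mol O.
Al2O3: 19.11/101.961 = 0.18742 mol → 0.37484 mol Al, 0.56226 mol O.
SiO2: 67.60/60.083 = 1.12511 mol → 1.12511 mol Si, 2.25022 mol O.
Total oxygen = 3.00002 mol. Normalization factor = 8/3.00002 = 2.66665.
Si per 8 O = 1.12511 × 2.66665 = 3.000.

3.000 Si apfu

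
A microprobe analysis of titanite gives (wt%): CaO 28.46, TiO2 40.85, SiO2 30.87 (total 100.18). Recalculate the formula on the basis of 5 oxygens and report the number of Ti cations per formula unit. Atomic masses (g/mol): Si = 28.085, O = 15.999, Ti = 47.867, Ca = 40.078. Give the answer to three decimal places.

1.000 Ti apfu

28.46 wt% CaO ÷ 56.077 g/mol = 0.50752 mol, giving 0.50752 Ca and 0.50752 O.
40.85 wt% TiO2 ÷ 79.865 g/mol = 0.51149 mol, giving 0.51149 Ti and 1.02298 O.
30.87 wt% SiO2 ÷ 60.083 g/mol = 0.51379 mol, giving 0.51379 Si and 1.02758 O.
Oxygen sums to 2.55808; scaling by 5/2.55808 = 1.95459 puts the formula on 5 O.
Ti: 0.51149 × 1.95459 = 1.000 atoms per formula unit.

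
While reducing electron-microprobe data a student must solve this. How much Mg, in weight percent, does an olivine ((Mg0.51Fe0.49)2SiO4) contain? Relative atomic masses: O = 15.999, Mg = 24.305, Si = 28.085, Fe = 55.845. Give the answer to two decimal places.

Formula mass = 1.02×24.305 + 0.98×55.845 + 1×28.085 + 4×15.999 = 171.600 g/mol, of which 24.791 g is Mg.
So Mg makes up 24.791/171.600 = 0.1445 of the mass, i.e. 14.45%.

14.45 weight percent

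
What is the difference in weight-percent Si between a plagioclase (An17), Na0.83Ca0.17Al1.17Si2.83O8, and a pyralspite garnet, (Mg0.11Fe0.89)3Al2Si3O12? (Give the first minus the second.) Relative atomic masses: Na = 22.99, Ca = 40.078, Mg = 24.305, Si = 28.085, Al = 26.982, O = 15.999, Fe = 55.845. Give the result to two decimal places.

12.71 percentage points

M(Na0.83Ca0.17Al1.17Si2.83O8) = 264.936 g/mol, so wt% Si = 79.481/264.936 × 100 = 30.00%.
M((Mg0.11Fe0.89)3Al2Si3O12) = 487.334 g/mol, so wt% Si = 84.255/487.334 × 100 = 17.29%.
30.00 − 17.29 = 12.71 pp.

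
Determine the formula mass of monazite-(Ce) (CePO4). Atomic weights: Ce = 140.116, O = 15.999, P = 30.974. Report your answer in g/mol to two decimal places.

M = 1×140.116 + 1×30.974 + 4×15.999

235.09 g/mol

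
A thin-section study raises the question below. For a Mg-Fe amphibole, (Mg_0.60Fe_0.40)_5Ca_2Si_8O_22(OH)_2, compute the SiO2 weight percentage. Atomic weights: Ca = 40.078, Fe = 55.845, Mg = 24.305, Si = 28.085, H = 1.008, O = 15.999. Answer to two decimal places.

54.91 wt%

Formula mass = 875.433 g/mol.
8 Si → 8.0000 mol SiO2 per formula unit; M(SiO2) = 60.083, so SiO2 mass = 480.664 g.
480.664/875.433 × 100 = 54.91 wt%.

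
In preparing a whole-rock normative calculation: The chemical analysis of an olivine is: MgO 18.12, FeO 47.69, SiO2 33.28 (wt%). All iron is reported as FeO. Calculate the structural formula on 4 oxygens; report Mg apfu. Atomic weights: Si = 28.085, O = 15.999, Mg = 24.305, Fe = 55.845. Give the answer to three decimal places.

0.810 Mg apfu

MgO (M=40.304): mol = 0.44958; Mg = 0.44958, O = 0.44958.
FeO (M=71.844): mol = 0.66380; Fe = 0.66380, O = 0.66380.
SiO2 (M=60.083): mol = 0.55390; Si = 0.55390, O = 1.10780.
ΣO = 2.22118; factor = 4/ΣO = 1.80084.
Mg apfu = 0.44958 × 1.80084 = 0.810.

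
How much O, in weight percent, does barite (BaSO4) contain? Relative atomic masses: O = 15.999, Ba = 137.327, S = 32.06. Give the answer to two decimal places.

27.42 weight percent

Molar mass of BaSO4: 1×137.327 + 1×32.06 + 4×15.999 = 233.383 g/mol.
Mass of O per formula unit: 4 × 15.999 = 63.996 g.
Weight fraction O = 63.996 / 233.383 = 0.2742.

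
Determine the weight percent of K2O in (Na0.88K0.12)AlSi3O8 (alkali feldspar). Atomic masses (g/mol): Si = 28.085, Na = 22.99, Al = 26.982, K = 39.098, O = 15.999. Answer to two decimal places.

Molar mass of (Na0.88K0.12)AlSi3O8 = 0.88×22.99 + 0.12×39.098 + 1×26.982 + 3×28.085 + 8×15.999 = 264.152 g/mol.
Each formula unit contains 0.12 K, equivalent to 0.12/2 = 0.0600 mol K2O.
M(K2O) = 2×39.098 + 1×15.999 = 94.195 g/mol.
Mass of K2O per formula unit = 0.0600 × 94.195 = 5.652 g.
K2O wt% = 5.652 / 264.152 × 100 = 2.14%.

2.14 wt%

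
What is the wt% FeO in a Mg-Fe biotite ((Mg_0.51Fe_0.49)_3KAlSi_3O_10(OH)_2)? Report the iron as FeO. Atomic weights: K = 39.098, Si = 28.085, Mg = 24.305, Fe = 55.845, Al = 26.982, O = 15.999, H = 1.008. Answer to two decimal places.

22.78 wt%

Molar mass of (Mg_0.51Fe_0.49)_3KAlSi_3O_10(OH)_2 = 1.53*24.305 + 1.47*55.845 + 1*39.098 + 1*26.982 + 3*28.085 + 12*15.999 + 2*1.008 = 463.618 g/mol.
Each formula unit contains 1.47 Fe, equivalent to 1.47/1 = 1.4700 mol FeO.
M(FeO) = 1×55.845 + 1×15.999 = 71.844 g/mol.
Mass of FeO per formula unit = 1.4700 × 71.844 = 105.611 g.
FeO wt% = 105.611 / 463.618 × 100 = 22.78%.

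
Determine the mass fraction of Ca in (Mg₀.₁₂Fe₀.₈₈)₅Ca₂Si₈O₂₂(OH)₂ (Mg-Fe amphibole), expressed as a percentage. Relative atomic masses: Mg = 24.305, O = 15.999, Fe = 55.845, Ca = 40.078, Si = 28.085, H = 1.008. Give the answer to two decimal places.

8.43 weight percent

Formula mass = 0.60×24.305 + 4.40×55.845 + 2×40.078 + 8×28.085 + 24×15.999 + 2×1.008 = 951.129 g/mol, of which 80.156 g is Ca.
So Ca makes up 80.156/951.129 = 0.0843 of the mass, i.e. 8.43%.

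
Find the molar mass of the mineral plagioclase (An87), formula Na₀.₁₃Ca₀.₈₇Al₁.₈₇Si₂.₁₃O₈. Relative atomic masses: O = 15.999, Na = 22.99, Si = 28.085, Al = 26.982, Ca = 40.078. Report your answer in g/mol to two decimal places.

The formula mass is the sum 0.13(22.99) + 0.87(40.078) + 1.87(26.982) + 2.13(28.085) + 8(15.999).

276.13 g/mol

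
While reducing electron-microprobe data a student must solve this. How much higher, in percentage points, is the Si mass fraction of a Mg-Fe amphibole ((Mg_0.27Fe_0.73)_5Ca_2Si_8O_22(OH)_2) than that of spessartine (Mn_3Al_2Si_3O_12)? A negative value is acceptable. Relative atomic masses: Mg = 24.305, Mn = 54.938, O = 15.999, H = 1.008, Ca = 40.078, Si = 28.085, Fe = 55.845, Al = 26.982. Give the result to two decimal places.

First mineral: 224.680 g Si in 927.474 g formula = 24.22 wt% Si.
Second mineral: 84.255 g Si in 495.021 g formula = 17.02 wt% Si.
24.22% − 17.02% gives a difference of 7.20 percentage points.

7.20 percentage points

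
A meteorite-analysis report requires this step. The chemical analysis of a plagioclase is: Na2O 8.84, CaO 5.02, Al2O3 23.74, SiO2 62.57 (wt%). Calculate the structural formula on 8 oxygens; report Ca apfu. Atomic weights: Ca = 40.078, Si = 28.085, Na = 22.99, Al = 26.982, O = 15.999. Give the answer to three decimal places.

8.84 wt% Na2O ÷ 61.979 g/mol = 0.14263 mol, giving 0.28526 Na and 0.14263 O.
5.02 wt% CaO ÷ 56.077 g/mol = 0.08952 mol, giving 0.08952 Ca and 0.08952 O.
23.74 wt% Al2O3 ÷ 101.961 g/mol = 0.23283 mol, giving 0.46566 Al and 0.69849 O.
62.57 wt% SiO2 ÷ 60.083 g/mol = 1.04139 mol, giving 1.04139 Si and 2.08278 O.
Oxygen sums to 3.01342; scaling by 8/3.01342 = 2.65479 puts the formula on 8 O.
Ca: 0.08952 × 2.65479 = 0.238 atoms per formula unit.

0.238 Ca apfu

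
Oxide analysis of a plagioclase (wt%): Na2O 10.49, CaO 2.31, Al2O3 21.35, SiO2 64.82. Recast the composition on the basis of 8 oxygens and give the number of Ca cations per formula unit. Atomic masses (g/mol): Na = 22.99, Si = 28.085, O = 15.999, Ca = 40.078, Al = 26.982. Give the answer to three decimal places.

10.49 wt% Na2O ÷ 61.979 g/mol = 0.16925 mol, giving 0.33850 Na and 0.16925 O.
2.31 wt% CaO ÷ 56.077 g/mol = 0.04119 mol, giving 0.04119 Ca and 0.04119 O.
21.35 wt% Al2O3 ÷ 101.961 g/mol = 0.20939 mol, giving 0.41878 Al and 0.62817 O.
64.82 wt% SiO2 ÷ 60.083 g/mol = 1.07884 mol, giving 1.07884 Si and 2.15768 O.
Oxygen sums to 2.99629; scaling by 8/2.99629 = 2.66997 puts the formula on 8 O.
Ca: 0.04119 × 2.66997 = 0.110 atoms per formula unit.

0.110 Ca apfu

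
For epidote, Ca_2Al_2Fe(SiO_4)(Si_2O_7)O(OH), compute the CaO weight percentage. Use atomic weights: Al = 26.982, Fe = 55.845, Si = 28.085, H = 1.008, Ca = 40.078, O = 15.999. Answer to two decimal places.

Molar mass of Ca_2Al_2Fe(SiO_4)(Si_2O_7)O(OH) = 2·40.078 + 2·26.982 + 1·55.845 + 3·28.085 + 13·15.999 + 1·1.008 = 483.215 g/mol.
Each formula unit contains 2 Ca, equivalent to 2/1 = 2.0000 mol CaO.
M(CaO) = 1×40.078 + 1×15.999 = 56.077 g/mol.
Mass of CaO per formula unit = 2.0000 × 56.077 = 112.154 g.
CaO wt% = 112.154 / 483.215 × 100 = 23.21%.

23.21 wt%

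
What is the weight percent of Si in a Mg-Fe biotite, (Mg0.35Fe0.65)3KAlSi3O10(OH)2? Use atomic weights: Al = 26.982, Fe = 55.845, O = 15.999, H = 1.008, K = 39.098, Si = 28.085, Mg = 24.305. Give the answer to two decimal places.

M((Mg0.35Fe0.65)3KAlSi3O10(OH)2) = 478.757 g/mol.
Si contributes 3 × 28.085 = 84.255 g per mole.
84.255/478.757 = 0.1760 → 17.60%.

17.60 wt%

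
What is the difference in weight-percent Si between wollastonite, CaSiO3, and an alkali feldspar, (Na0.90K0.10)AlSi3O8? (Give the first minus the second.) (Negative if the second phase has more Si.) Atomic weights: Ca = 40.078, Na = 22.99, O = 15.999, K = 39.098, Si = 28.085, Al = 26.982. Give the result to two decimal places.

-7.76 percentage points

M(CaSiO3) = 116.160 g/mol, so wt% Si = 28.085/116.160 × 100 = 24.18%.
M((Na0.90K0.10)AlSi3O8) = 263.830 g/mol, so wt% Si = 84.255/263.830 × 100 = 31.94%.
24.18 − 31.94 = -7.76 pp.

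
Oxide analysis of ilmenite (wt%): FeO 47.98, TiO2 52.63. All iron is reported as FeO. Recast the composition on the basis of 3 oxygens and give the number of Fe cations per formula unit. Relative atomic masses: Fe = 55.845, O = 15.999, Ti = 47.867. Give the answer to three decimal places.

1.009 Fe apfu

FeO: 47.98/71.844 = 0.66784 mol → 0.66784 mol Fe, 0.66784 mol O.
TiO2: 52.63/79.865 = 0.65899 mol → 0.65899 mol Ti, 1.31798 mol O.
Total oxygen = 1.98582 mol. Normalization factor = 3/1.98582 = 1.51071.
Fe per 3 O = 0.66784 × 1.51071 = 1.009.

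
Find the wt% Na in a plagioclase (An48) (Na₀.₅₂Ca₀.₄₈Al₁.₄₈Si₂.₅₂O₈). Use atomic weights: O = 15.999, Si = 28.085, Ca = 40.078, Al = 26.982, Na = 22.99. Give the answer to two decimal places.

4.43 weight percent

Molar mass of Na₀.₅₂Ca₀.₄₈Al₁.₄₈Si₂.₅₂O₈: 0.52·22.99 + 0.48·40.078 + 1.48·26.982 + 2.52·28.085 + 8·15.999 = 269.892 g/mol.
Mass of Na per formula unit: 0.52 × 22.99 = 11.955 g.
Weight fraction Na = 11.955 / 269.892 = 0.0443.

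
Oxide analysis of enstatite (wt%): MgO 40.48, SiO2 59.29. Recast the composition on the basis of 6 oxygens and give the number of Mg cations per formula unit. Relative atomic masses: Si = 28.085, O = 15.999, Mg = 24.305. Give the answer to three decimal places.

2.024 Mg apfu

40.48 wt% MgO ÷ 40.304 g/mol = 1.00437 mol, giving 1.00437 Mg and 1.00437 O.
59.29 wt% SiO2 ÷ 60.083 g/mol = 0.98680 mol, giving 0.98680 Si and 1.97360 O.
Oxygen sums to 2.97797; scaling by 6/2.97797 = 2.01480 puts the formula on 6 O.
Mg: 1.00437 × 2.01480 = 2.024 atoms per formula unit.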